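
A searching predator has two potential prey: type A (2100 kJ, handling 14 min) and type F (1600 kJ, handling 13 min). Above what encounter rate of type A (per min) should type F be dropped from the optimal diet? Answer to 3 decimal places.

At the threshold, the rate on type A alone equals the profitability of type F: λ·2100/(1 + λ·14) = 1600/13 = 123.1.
Rearranging, λ(2100 − 123.1×14) = 123.1, so λ = 123.1/376.9 = 0.3265 per min.

0.327 per min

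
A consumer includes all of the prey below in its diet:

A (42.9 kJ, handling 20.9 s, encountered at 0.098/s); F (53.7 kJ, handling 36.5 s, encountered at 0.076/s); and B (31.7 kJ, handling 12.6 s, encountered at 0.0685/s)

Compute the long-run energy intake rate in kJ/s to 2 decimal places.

1.56 kJ/s

Energy encountered per unit search time: 0.098×42.9 + 0.076×53.7 + 0.0685×31.7 = 10.46 kJ/s.
Handling time per unit search time: 0.098×20.9 + 0.076×36.5 + 0.0685×12.6 = 5.685.
Rate = 10.46/(1 + 5.685) = 1.564 kJ/s.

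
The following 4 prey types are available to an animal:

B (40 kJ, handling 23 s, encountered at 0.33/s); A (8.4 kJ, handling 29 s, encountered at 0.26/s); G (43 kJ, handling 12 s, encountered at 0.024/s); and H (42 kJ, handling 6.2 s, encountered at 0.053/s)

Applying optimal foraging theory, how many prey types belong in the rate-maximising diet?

2

E/h in descending order: H 6.77, G 3.58, B 1.74, A 0.29 kJ/s. The optimal diet is the largest prefix of this list for which every included type satisfies E_i/h_i > R on the types above it.
Rate on top 1: 1.675. G: 3.58 > 1.675 → include.
Rate on top 2: 2.015. B: 1.74 < 2.015 → exclude; stop.
Optimal diet: H, G — 2 of 4 types.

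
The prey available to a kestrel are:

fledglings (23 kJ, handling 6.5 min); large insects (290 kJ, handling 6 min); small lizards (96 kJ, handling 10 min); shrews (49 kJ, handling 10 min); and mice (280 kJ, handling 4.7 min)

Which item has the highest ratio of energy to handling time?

mice

Profitability E/h (kJ/min): fledglings = 23/6.5 = 3.54, large insects = 290/6 = 48.3, small lizards = 96/10 = 9.6, shrews = 49/10 = 4.9, mice = 280/4.7 = 59.6.
Ranked: mice > large insects > small lizards > shrews > fledglings.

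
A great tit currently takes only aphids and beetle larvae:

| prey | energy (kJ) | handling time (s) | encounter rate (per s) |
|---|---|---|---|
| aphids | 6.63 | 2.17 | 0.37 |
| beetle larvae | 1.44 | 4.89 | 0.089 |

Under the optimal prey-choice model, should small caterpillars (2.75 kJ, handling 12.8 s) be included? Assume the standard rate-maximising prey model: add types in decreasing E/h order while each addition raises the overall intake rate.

On aphids and beetle larvae alone, R = ΣλE/(1+Σλh) = 2.581/2.238 = 1.153 kJ/s.
small caterpillars: E/h = 2.75/12.8 = 0.2148 kJ/s.
0.2148 < 1.153, so adding small caterpillars would lower the average — exclude it.

No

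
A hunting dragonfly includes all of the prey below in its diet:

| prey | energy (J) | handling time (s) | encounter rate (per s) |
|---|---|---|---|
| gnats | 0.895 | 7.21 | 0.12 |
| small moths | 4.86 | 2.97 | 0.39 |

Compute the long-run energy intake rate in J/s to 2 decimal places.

R = (0.12×0.895 + 0.39×4.86) / (1 + 0.12×7.21 + 0.39×2.97) = 2.003/3.024 = 0.6624 J/s.

0.66 J/s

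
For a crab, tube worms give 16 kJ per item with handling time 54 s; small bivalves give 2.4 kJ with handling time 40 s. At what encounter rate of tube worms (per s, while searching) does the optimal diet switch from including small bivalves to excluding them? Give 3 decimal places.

Drop small bivalves once their profitability E₂/h₂ falls below the rate achievable on tube worms alone: E₂/h₂ = λE₁/(1 + λh₁).
Solve for λ: λE₁h₂ = E₂(1 + λh₁) → λ(E₁h₂ − E₂h₁) = E₂ → λ = E₂/(E₁h₂ − E₂h₁).
λ = 2.4/(16×40 − 2.4×54) = 2.4/510.4 = 0.004702 per s.

0.005 per s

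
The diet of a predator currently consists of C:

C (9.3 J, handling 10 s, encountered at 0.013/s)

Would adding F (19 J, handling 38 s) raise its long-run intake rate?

On C alone, R = ΣλE/(1+Σλh) = 0.1209/1.13 = 0.107 J/s.
Profitability of F: 19/38 = 0.5 J/s.
Since 0.5 > R, including F increases the long-run rate.

Yes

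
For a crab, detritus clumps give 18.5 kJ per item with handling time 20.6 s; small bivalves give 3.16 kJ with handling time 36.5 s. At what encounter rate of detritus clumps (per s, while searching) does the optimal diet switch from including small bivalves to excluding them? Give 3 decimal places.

0.005 per s

The zero-one rule: include small bivalves iff E₂/h₂ > λE₁/(1+λh₁). Equality gives the switch point.
λE₁h₂ = E₂ + λE₂h₁ ⇒ λ = E₂/(E₁h₂ − E₂h₁) = 3.16/(675.2 − 65.1) = 0.005179 per s.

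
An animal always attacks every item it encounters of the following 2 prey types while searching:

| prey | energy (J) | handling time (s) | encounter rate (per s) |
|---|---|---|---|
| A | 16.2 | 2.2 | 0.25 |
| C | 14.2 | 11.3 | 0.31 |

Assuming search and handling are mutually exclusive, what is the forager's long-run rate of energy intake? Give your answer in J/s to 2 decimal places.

R = (0.25×16.2 + 0.31×14.2) / (1 + 0.25×2.2 + 0.31×11.3) = 8.452/5.053 = 1.673 J/s.

1.67 J/s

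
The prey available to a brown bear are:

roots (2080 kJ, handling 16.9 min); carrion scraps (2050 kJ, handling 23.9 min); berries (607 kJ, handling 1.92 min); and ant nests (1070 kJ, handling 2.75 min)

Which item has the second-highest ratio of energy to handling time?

In descending order of E/h:
ant nests: 1070/2.75 = 389 kJ/min
berries: 607/1.92 = 316 kJ/min
roots: 2080/16.9 = 123 kJ/min
carrion scraps: 2050/23.9 = 85.8 kJ/min

berries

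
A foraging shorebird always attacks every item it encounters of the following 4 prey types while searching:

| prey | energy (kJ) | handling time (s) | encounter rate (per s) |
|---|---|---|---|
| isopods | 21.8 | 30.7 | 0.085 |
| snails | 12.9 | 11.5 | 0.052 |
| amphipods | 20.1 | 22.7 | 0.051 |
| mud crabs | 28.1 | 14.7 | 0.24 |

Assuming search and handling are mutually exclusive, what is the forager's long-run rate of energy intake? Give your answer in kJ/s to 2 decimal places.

1.16 kJ/s

R = (0.085×21.8 + 0.052×12.9 + 0.051×20.1 + 0.24×28.1) / (1 + 0.085×30.7 + 0.052×11.5 + 0.051×22.7 + 0.24×14.7) = 10.29/8.893 = 1.157 kJ/s.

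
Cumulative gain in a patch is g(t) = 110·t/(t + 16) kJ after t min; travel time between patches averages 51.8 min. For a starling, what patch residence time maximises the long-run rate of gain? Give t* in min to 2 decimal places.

28.79 min

Optimal t* satisfies g'(t*) = g(t*)/(T + t*).
g'(t) = 110·16/(t + 16)². Setting 110·16/(t+16)² = 110t/[(t+16)(51.8+t)] gives 16(51.8+t) = t(t+16), so t² = 16×51.8 = 828.8.
t* = √828.8 = 28.79 min.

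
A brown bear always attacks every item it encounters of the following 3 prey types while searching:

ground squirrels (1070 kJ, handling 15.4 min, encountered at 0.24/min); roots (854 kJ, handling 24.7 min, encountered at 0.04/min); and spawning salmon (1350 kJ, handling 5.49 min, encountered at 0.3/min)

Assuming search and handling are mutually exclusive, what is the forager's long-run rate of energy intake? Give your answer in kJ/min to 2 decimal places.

Energy encountered per unit search time: 0.24×1070 + 0.04×854 + 0.3×1350 = 696 kJ/min.
Handling time per unit search time: 0.24×15.4 + 0.04×24.7 + 0.3×5.49 = 6.331.
Rate = 696/(1 + 6.331) = 94.93 kJ/min.

94.93 kJ/min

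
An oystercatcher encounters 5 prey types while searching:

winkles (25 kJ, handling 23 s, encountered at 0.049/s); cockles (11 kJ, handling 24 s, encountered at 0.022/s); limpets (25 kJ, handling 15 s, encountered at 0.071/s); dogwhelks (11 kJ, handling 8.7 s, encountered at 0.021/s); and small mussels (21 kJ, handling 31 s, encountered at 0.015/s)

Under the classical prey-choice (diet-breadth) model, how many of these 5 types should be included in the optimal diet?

3

E/h in descending order: limpets 1.67, dogwhelks 1.26, winkles 1.09, small mussels 0.677, cockles 0.458 kJ/s. The optimal diet is the largest prefix of this list for which every included type satisfies E_i/h_i > R on the types above it.
Rate on top 1: 0.8596. dogwhelks: 1.26 > 0.8596 → include.
Rate on top 2: 0.8925. winkles: 1.09 > 0.8925 → include.
Rate on top 3: 0.9574. small mussels: 0.677 < 0.9574 → exclude; stop.
Optimal diet: limpets, dogwhelks, winkles — 3 of 5 types.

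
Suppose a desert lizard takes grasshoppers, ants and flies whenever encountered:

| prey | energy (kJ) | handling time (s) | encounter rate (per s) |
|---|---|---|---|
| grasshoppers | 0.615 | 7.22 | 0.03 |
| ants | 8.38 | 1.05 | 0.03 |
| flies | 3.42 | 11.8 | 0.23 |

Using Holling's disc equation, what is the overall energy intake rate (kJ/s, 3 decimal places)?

0.267 kJ/s

R = (0.03×0.615 + 0.03×8.38 + 0.23×3.42) / (1 + 0.03×7.22 + 0.03×1.05 + 0.23×11.8) = 1.056/3.962 = 0.2666 kJ/s.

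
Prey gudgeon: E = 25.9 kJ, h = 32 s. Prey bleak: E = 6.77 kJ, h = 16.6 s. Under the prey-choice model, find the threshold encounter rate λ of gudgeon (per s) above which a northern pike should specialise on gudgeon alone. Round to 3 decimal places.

The zero-one rule: include bleak iff E₂/h₂ > λE₁/(1+λh₁). Equality gives the switch point.
λE₁h₂ = E₂ + λE₂h₁ ⇒ λ = E₂/(E₁h₂ − E₂h₁) = 6.77/(429.9 − 216.6) = 0.03174 per s.

0.032 per s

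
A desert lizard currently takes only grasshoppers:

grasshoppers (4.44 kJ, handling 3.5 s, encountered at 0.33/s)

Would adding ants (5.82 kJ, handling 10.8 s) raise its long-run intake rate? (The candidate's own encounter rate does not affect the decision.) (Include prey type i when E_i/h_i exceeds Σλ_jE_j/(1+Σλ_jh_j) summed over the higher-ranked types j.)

No

Intake rate on the current diet: R = (0.33×4.44) / (1 + 0.33×3.5) = 1.465/2.155 = 0.6799 kJ/s.
ants: E/h = 5.82/10.8 = 0.5389 kJ/s.
Since 0.5389 < R, time spent handling ants is better spent searching.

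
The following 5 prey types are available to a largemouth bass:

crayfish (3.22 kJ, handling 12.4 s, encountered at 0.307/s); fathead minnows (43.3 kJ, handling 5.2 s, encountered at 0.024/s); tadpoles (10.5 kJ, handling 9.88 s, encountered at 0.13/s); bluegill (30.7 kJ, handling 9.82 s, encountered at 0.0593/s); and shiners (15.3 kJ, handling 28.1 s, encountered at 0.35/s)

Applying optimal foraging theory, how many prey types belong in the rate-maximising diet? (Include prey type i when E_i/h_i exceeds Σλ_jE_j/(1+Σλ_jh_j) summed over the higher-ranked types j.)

E/h in descending order: fathead minnows 8.33, bluegill 3.13, tadpoles 1.06, shiners 0.544, crayfish 0.26 kJ/s. The optimal diet is the largest prefix of this list for which every included type satisfies E_i/h_i > R on the types above it.
Rate on top 1: 0.9239. bluegill: 3.13 > 0.9239 → include.
Rate on top 2: 1.675. tadpoles: 1.06 < 1.675 → exclude; stop.
Optimal diet: fathead minnows, bluegill — 2 of 5 types.

2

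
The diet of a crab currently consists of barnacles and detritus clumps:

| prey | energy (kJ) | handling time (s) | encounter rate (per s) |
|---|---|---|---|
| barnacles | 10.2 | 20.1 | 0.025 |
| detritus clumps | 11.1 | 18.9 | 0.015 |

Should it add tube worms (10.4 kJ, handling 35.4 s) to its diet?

On barnacles and detritus clumps alone, R = ΣλE/(1+Σλh) = 0.4215/1.786 = 0.236 kJ/s.
tube worms: E/h = 10.4/35.4 = 0.2938 kJ/s.
0.2938 > 0.236, so adding tube worms raises the average — include it.

Yes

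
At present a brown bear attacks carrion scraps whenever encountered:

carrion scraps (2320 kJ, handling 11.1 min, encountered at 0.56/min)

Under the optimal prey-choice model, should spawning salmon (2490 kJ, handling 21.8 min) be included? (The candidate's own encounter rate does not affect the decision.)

No

Current rate: (0.56×2320)/(1 + 0.56×11.1) = 180 kJ/min.
Profitability of spawning salmon: 2490/21.8 = 114.2 kJ/min.
Since 114.2 < R, time spent handling spawning salmon is better spent searching.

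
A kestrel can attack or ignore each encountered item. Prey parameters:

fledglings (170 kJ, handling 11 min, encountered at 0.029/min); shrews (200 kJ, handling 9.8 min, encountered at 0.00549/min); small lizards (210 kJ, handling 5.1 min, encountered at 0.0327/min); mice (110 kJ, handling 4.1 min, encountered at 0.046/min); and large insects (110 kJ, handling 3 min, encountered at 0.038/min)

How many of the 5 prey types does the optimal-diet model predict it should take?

5

Rank by E/h (kJ/min): small lizards 41.2, large insects 36.7, mice 26.8, shrews 20.4, fledglings 15.5. Include each in turn until the next type's E/h falls below the running intake rate.
Rate on top 1: 5.885. large insects: 36.7 > 5.885 → include.
Rate on top 2: 8.625. mice: 26.8 > 8.625 → include.
Rate on top 3: 10.96. shrews: 20.4 > 10.96 → include.
Rate on top 4: 11.3. fledglings: 15.5 > 11.3 → include.
Optimal diet: small lizards, large insects, mice, shrews, fledglings — 5 of 5 types.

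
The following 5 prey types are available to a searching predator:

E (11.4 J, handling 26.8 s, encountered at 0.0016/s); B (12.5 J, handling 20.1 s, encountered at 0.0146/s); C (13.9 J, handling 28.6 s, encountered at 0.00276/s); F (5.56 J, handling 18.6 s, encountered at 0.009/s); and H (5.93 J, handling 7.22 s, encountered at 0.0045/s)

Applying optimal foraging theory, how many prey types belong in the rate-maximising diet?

5

Rank by E/h (J/s): H 0.821, B 0.622, C 0.486, E 0.425, F 0.299. Include each in turn until the next type's E/h falls below the running intake rate.
Rate on top 1: 0.02585. B: 0.622 > 0.02585 → include.
Rate on top 2: 0.1578. C: 0.486 > 0.1578 → include.
Rate on top 3: 0.1762. E: 0.425 > 0.1762 → include.
Rate on top 4: 0.1836. F: 0.299 > 0.1836 → include.
Optimal diet: H, B, C, E, F — 5 of 5 types.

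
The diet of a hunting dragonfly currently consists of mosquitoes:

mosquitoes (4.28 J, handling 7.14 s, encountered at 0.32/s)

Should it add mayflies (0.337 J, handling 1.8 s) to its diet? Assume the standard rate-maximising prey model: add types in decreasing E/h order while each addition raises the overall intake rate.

No

Current rate: (0.32×4.28)/(1 + 0.32×7.14) = 0.417 J/s.
Profitability of mayflies: 0.337/1.8 = 0.1872 J/s.
0.1872 < 0.417, so adding mayflies would lower the average — exclude it.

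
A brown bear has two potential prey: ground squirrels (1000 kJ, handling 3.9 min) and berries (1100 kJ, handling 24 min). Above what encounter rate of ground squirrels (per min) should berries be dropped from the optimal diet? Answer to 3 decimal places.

0.056 per min

The zero-one rule: include berries iff E₂/h₂ > λE₁/(1+λh₁). Equality gives the switch point.
λE₁h₂ = E₂ + λE₂h₁ ⇒ λ = E₂/(E₁h₂ − E₂h₁) = 1100/(2.4e+04 − 4290) = 0.05581 per min.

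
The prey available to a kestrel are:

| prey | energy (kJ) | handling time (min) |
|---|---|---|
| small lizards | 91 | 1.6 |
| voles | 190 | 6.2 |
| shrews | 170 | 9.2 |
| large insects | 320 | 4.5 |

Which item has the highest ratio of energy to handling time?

large insects

Profitability E/h (kJ/min): small lizards = 91/1.6 = 56.9, voles = 190/6.2 = 30.6, shrews = 170/9.2 = 18.5, large insects = 320/4.5 = 71.1.
Ranked: large insects > small lizards > voles > shrews.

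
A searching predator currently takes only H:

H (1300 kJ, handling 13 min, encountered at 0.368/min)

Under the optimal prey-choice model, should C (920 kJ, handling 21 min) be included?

Intake rate on the current diet: R = (0.368×1300) / (1 + 0.368×13) = 478.4/5.784 = 82.71 kJ/min.
Profitability of C: 920/21 = 43.81 kJ/min.
Since 43.81 < R, time spent handling C is better spent searching.

No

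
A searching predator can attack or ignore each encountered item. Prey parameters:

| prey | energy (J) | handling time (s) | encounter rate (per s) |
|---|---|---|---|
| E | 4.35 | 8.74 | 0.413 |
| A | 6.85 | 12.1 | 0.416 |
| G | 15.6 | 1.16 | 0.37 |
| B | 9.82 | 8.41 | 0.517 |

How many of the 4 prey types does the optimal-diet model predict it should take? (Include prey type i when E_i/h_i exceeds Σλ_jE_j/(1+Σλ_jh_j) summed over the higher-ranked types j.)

Rank by E/h (J/s): G 13.4, B 1.17, A 0.566, E 0.498. Include each in turn until the next type's E/h falls below the running intake rate.
Rate on top 1: 4.039. B: 1.17 < 4.039 → exclude; stop.
Optimal diet: G — 1 of 4 types.

1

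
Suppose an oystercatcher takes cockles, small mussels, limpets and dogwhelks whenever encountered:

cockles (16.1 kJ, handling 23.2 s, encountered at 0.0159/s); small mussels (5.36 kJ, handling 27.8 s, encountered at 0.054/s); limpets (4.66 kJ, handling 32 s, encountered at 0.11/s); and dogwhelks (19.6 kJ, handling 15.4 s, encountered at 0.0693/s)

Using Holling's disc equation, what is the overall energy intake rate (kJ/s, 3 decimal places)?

0.324 kJ/s

Energy encountered per unit search time: 0.0159×16.1 + 0.054×5.36 + 0.11×4.66 + 0.0693×19.6 = 2.416 kJ/s.
Handling time per unit search time: 0.0159×23.2 + 0.054×27.8 + 0.11×32 + 0.0693×15.4 = 6.457.
Rate = 2.416/(1 + 6.457) = 0.324 kJ/s.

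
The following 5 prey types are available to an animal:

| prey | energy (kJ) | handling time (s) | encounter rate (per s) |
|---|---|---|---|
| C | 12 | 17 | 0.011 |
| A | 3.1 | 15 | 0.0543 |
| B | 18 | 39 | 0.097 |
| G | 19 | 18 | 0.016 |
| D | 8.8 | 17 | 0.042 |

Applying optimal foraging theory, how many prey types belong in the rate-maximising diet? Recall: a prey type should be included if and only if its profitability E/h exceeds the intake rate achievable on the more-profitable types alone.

E/h in descending order: G 1.06, C 0.706, D 0.518, B 0.462, A 0.207 kJ/s. The optimal diet is the largest prefix of this list for which every included type satisfies E_i/h_i > R on the types above it.
Rate on top 1: 0.236. C: 0.706 > 0.236 → include.
Rate on top 2: 0.2956. D: 0.518 > 0.2956 → include.
Rate on top 3: 0.368. B: 0.462 > 0.368 → include.
Rate on top 4: 0.4273. A: 0.207 < 0.4273 → exclude; stop.
Optimal diet: G, C, D, B — 4 of 5 types.

4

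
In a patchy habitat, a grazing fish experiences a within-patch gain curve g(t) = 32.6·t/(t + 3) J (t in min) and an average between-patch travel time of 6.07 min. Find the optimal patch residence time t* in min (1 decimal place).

4.3 min

By the marginal value theorem, leave when the instantaneous gain rate g'(t) equals the habitat-wide average g(t)/(T + t).
g'(t) = 32.6·3/(t + 3)². Setting 32.6·3/(t+3)² = 32.6t/[(t+3)(6.07+t)] gives 3(6.07+t) = t(t+3), so t² = 3×6.07 = 18.21.
t* = √18.21 = 4.267 min.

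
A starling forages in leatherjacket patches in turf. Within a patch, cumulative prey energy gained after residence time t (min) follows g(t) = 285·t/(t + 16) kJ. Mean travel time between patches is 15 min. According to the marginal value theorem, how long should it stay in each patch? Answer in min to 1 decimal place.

15.5 min

Optimal t* satisfies g'(t*) = g(t*)/(T + t*).
g'(t) = 285·16/(t + 16)². Setting 285·16/(t+16)² = 285t/[(t+16)(15+t)] gives 16(15+t) = t(t+16), so t² = 16×15 = 240.
t* = √240 = 15.49 min.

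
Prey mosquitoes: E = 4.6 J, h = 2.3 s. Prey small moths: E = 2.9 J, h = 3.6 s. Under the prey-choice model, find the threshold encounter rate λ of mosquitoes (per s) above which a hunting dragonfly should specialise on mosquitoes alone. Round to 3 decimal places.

0.293 per s

The zero-one rule: include small moths iff E₂/h₂ > λE₁/(1+λh₁). Equality gives the switch point.
λE₁h₂ = E₂ + λE₂h₁ ⇒ λ = E₂/(E₁h₂ − E₂h₁) = 2.9/(16.56 − 6.67) = 0.2932 per s.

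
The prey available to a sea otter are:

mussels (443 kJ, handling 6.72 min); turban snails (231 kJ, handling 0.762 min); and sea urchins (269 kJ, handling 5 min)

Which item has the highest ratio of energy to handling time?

turban snails

In descending order of E/h:
turban snails: 231/0.762 = 303 kJ/min
mussels: 443/6.72 = 65.9 kJ/min
sea urchins: 269/5 = 53.8 kJ/min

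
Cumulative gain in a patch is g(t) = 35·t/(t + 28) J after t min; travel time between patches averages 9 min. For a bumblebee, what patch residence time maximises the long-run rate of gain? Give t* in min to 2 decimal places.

By the marginal value theorem, leave when the instantaneous gain rate g'(t) equals the habitat-wide average g(t)/(T + t).
g'(t) = 35·28/(t + 28)². Setting 35·28/(t+28)² = 35t/[(t+28)(9+t)] gives 28(9+t) = t(t+28), so t² = 28×9 = 252.
t* = √252 = 15.87 min.

15.87 min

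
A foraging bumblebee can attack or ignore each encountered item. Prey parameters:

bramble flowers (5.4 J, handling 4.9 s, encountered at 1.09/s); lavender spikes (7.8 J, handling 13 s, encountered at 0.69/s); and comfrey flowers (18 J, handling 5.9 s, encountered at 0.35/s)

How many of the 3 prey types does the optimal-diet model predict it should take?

Profitabilities (E/h, J/s): comfrey flowers 3.05, bramble flowers 1.1, lavender spikes 0.6. Add prey in this order while the next type's profitability exceeds the intake rate on those already taken.
Rate on top 1: 2.055. bramble flowers: 1.1 < 2.055 → exclude; stop.
Optimal diet: comfrey flowers — 1 of 3 types.

1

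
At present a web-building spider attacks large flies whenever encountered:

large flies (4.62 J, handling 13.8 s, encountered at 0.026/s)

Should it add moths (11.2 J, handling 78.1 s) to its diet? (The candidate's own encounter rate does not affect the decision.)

Yes

Intake rate on the current diet: R = (0.026×4.62) / (1 + 0.026×13.8) = 0.1201/1.359 = 0.0884 J/s.
moths: E/h = 11.2/78.1 = 0.1434 J/s.
0.1434 > 0.0884, so adding moths raises the average — include it.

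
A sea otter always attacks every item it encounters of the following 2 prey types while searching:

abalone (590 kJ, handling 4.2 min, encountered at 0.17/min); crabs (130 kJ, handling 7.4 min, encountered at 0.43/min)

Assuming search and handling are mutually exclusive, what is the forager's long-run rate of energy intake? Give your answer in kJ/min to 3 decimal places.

31.904 kJ/min

Energy encountered per unit search time: 0.17×590 + 0.43×130 = 156.2 kJ/min.
Handling time per unit search time: 0.17×4.2 + 0.43×7.4 = 3.896.
Rate = 156.2/(1 + 3.896) = 31.9 kJ/min.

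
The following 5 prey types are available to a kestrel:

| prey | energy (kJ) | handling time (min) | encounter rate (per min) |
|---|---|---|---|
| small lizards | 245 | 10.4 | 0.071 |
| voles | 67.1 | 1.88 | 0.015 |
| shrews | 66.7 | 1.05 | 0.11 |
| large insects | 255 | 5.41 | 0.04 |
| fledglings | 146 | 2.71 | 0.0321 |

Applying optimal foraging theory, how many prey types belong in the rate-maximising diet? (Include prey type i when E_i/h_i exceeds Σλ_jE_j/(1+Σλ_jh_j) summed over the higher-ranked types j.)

E/h in descending order: shrews 63.5, fledglings 53.9, large insects 47.1, voles 35.7, small lizards 23.6 kJ/min. The optimal diet is the largest prefix of this list for which every included type satisfies E_i/h_i > R on the types above it.
Rate on top 1: 6.577. fledglings: 53.9 > 6.577 → include.
Rate on top 2: 9.999. large insects: 47.1 > 9.999 → include.
Rate on top 3: 15.66. voles: 35.7 > 15.66 → include.
Rate on top 4: 16.05. small lizards: 23.6 > 16.05 → include.
Optimal diet: shrews, fledglings, large insects, voles, small lizards — 5 of 5 types.

5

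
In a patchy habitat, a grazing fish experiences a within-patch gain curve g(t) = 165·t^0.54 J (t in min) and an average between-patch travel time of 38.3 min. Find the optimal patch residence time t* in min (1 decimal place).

45.0 min

Optimal t* satisfies g'(t*) = g(t*)/(T + t*).
g'(t) = 0.54·165·t^-0.46. Setting 0.54·165·t^-0.46 = 165·t^0.54/(38.3+t) gives 0.54(38.3+t) = t, so 0.46·t = 0.54×38.3.
t* = 0.54×38.3/0.46 = 44.96 min.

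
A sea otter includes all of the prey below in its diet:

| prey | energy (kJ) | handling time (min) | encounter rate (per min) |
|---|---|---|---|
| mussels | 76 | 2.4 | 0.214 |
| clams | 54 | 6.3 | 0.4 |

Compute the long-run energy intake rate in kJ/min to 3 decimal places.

9.387 kJ/min

R = Σλ_iE_i / (1 + Σλ_ih_i)
Numerator: 0.214×76 + 0.4×54 = 37.86
Denominator: 1 + 0.214×2.4 + 0.4×6.3 = 4.034
R = 37.86/4.034 = 9.387 kJ/min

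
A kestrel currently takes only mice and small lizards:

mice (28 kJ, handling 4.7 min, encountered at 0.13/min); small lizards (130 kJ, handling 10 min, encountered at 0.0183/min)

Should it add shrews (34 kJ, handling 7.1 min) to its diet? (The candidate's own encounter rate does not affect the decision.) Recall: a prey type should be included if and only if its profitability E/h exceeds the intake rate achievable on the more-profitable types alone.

Intake rate on the current diet: R = (0.13×28 + 0.0183×130) / (1 + 0.13×4.7 + 0.0183×10) = 6.019/1.794 = 3.355 kJ/min.
Profitability of shrews: 34/7.1 = 4.789 kJ/min.
4.789 > 3.355, so adding shrews raises the average — include it.

Yes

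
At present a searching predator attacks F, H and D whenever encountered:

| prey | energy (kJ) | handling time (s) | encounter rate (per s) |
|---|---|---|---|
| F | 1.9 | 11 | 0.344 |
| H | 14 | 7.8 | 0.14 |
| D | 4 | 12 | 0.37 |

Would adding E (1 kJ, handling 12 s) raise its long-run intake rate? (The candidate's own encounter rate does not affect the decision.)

Current rate: (0.344×1.9 + 0.14×14 + 0.37×4)/(1 + 0.344×11 + 0.14×7.8 + 0.37×12) = 0.3968 kJ/s.
E: E/h = 1/12 = 0.08333 kJ/s.
Since 0.08333 < R, time spent handling E is better spent searching.

No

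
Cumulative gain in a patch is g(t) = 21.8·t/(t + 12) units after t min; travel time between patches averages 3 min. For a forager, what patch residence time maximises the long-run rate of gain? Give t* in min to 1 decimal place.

Optimal t* satisfies g'(t*) = g(t*)/(T + t*).
g'(t) = 21.8·12/(t + 12)². Setting 21.8·12/(t+12)² = 21.8t/[(t+12)(3+t)] gives 12(3+t) = t(t+12), so t² = 12×3 = 36.
t* = √36 = 6 min.

6.0 min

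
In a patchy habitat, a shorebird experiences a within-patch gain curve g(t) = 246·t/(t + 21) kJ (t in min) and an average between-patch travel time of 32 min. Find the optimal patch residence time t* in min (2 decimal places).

25.92 min

By the marginal value theorem, leave when the instantaneous gain rate g'(t) equals the habitat-wide average g(t)/(T + t).
g'(t) = 246·21/(t + 21)². Setting 246·21/(t+21)² = 246t/[(t+21)(32+t)] gives 21(32+t) = t(t+21), so t² = 21×32 = 672.
t* = √672 = 25.92 min.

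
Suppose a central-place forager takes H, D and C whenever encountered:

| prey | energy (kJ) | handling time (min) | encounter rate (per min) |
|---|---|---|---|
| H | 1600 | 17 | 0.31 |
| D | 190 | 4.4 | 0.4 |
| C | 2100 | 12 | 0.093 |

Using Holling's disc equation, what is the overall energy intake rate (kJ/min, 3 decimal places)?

Energy encountered per unit search time: 0.31×1600 + 0.4×190 + 0.093×2100 = 767.3 kJ/min.
Handling time per unit search time: 0.31×17 + 0.4×4.4 + 0.093×12 = 8.146.
Rate = 767.3/(1 + 8.146) = 83.89 kJ/min.

83.895 kJ/min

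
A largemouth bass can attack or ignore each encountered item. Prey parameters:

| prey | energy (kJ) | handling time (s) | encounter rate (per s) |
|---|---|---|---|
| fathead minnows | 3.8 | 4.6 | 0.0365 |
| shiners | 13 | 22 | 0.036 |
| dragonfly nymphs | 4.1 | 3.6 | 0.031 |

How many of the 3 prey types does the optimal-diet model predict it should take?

3

Profitabilities (E/h, kJ/s): dragonfly nymphs 1.14, fathead minnows 0.826, shiners 0.591. Add prey in this order while the next type's profitability exceeds the intake rate on those already taken.
Rate on top 1: 0.1143. fathead minnows: 0.826 > 0.1143 → include.
Rate on top 2: 0.2077. shiners: 0.591 > 0.2077 → include.
Optimal diet: dragonfly nymphs, fathead minnows, shiners — 3 of 3 types.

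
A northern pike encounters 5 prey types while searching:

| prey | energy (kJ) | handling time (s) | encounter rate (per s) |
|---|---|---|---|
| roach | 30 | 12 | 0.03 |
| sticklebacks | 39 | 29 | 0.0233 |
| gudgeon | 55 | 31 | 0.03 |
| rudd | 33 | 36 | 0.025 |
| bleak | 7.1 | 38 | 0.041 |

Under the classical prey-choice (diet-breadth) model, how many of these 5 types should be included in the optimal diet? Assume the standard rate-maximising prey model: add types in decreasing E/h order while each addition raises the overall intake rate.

3

Profitabilities (E/h, kJ/s): roach 2.5, gudgeon 1.77, sticklebacks 1.34, rudd 0.917, bleak 0.187. Add prey in this order while the next type's profitability exceeds the intake rate on those already taken.
Rate on top 1: 0.6618. gudgeon: 1.77 > 0.6618 → include.
Rate on top 2: 1.114. sticklebacks: 1.34 > 1.114 → include.
Rate on top 3: 1.166. rudd: 0.917 < 1.166 → exclude; stop.
Optimal diet: roach, gudgeon, sticklebacks — 3 of 5 types.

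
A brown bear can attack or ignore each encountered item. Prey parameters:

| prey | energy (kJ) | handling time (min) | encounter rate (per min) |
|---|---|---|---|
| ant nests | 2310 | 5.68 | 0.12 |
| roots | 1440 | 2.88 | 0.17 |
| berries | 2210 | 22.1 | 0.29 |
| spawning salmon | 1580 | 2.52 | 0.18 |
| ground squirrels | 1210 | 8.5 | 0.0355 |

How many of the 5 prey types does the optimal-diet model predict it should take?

3

Rank by E/h (kJ/min): spawning salmon 627, roots 500, ant nests 407, ground squirrels 142, berries 100. Include each in turn until the next type's E/h falls below the running intake rate.
Rate on top 1: 195.7. roots: 500 > 195.7 → include.
Rate on top 2: 272.3. ant nests: 407 > 272.3 → include.
Rate on top 3: 307.2. ground squirrels: 142 < 307.2 → exclude; stop.
Optimal diet: spawning salmon, roots, ant nests — 3 of 5 types.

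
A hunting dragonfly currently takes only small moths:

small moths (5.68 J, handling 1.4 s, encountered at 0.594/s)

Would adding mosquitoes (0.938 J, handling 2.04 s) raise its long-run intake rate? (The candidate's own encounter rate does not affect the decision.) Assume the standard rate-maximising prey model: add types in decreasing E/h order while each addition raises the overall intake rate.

No

On small moths alone, R = ΣλE/(1+Σλh) = 3.374/1.832 = 1.842 J/s.
mosquitoes: E/h = 0.938/2.04 = 0.4598 J/s.
0.4598 < 1.842, so adding mosquitoes would lower the average — exclude it.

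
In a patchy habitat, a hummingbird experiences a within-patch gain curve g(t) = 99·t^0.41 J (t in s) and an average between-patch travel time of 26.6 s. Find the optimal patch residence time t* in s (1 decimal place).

18.5 s

Optimal t* satisfies g'(t*) = g(t*)/(T + t*).
g'(t) = 0.41·99·t^-0.59. Setting 0.41·99·t^-0.59 = 99·t^0.41/(26.6+t) gives 0.41(26.6+t) = t, so 0.59·t = 0.41×26.6.
t* = 0.41×26.6/0.59 = 18.48 s.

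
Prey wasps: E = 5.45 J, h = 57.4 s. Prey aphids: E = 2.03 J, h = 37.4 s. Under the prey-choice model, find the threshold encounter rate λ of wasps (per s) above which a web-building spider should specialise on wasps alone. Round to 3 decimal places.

0.023 per s

Drop aphids once their profitability E₂/h₂ falls below the rate achievable on wasps alone: E₂/h₂ = λE₁/(1 + λh₁).
Solve for λ: λE₁h₂ = E₂(1 + λh₁) → λ(E₁h₂ − E₂h₁) = E₂ → λ = E₂/(E₁h₂ − E₂h₁).
λ = 2.03/(5.45×37.4 − 2.03×57.4) = 2.03/87.31 = 0.02325 per s.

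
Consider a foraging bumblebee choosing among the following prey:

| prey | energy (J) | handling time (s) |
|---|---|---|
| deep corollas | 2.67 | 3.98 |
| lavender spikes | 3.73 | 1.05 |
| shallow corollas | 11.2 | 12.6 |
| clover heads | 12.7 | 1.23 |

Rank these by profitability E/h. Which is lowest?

deep corollas

Profitability E/h (J/s): deep corollas = 2.67/3.98 = 0.671, lavender spikes = 3.73/1.05 = 3.55, shallow corollas = 11.2/12.6 = 0.889, clover heads = 12.7/1.23 = 10.3.
Ranked: clover heads > lavender spikes > shallow corollas > deep corollas.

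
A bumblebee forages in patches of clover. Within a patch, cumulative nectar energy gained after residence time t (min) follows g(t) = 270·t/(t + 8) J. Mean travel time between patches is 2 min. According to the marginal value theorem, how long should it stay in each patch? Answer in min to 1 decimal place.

By the marginal value theorem, leave when the instantaneous gain rate g'(t) equals the habitat-wide average g(t)/(T + t).
g'(t) = 270·8/(t + 8)². Setting 270·8/(t+8)² = 270t/[(t+8)(2+t)] gives 8(2+t) = t(t+8), so t² = 8×2 = 16.
t* = √16 = 4 min.

4.0 min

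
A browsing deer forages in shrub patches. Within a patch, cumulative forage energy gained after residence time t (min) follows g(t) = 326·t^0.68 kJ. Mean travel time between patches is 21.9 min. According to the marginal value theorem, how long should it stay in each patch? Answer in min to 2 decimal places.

Optimal t* satisfies g'(t*) = g(t*)/(T + t*).
g'(t) = 0.68·326·t^-0.32. Setting 0.68·326·t^-0.32 = 326·t^0.68/(21.9+t) gives 0.68(21.9+t) = t, so 0.32·t = 0.68×21.9.
t* = 0.68×21.9/0.32 = 46.54 min.

46.54 min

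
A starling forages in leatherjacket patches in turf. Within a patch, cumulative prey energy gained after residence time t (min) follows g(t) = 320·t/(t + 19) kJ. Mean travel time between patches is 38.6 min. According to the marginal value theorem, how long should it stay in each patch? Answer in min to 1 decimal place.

27.1 min

Maximise g(t)/(T+t): set derivative to zero → g'(t)(T+t) = g(t).
g'(t) = 320·19/(t + 19)². Setting 320·19/(t+19)² = 320t/[(t+19)(38.6+t)] gives 19(38.6+t) = t(t+19), so t² = 19×38.6 = 733.4.
t* = √733.4 = 27.08 min.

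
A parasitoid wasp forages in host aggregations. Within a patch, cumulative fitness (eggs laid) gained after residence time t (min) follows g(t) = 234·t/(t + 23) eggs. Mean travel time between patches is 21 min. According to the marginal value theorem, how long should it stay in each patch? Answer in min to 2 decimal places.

21.98 min

Maximise g(t)/(T+t): set derivative to zero → g'(t)(T+t) = g(t).
g'(t) = 234·23/(t + 23)². Setting 234·23/(t+23)² = 234t/[(t+23)(21+t)] gives 23(21+t) = t(t+23), so t² = 23×21 = 483.
t* = √483 = 21.98 min.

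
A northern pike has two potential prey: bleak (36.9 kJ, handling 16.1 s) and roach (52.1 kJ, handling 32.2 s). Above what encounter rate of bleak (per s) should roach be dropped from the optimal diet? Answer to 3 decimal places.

At the threshold, the rate on bleak alone equals the profitability of roach: λ·36.9/(1 + λ·16.1) = 52.1/32.2 = 1.618.
Rearranging, λ(36.9 − 1.618×16.1) = 1.618, so λ = 1.618/10.85 = 0.1491 per s.

0.149 per s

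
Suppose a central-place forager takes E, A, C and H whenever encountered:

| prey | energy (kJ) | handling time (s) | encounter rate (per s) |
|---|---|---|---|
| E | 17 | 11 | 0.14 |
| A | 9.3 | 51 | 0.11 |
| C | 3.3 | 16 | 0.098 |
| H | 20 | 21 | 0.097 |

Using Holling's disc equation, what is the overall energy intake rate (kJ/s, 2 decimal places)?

R = Σλ_iE_i / (1 + Σλ_ih_i)
Numerator: 0.14×17 + 0.11×9.3 + 0.098×3.3 + 0.097×20 = 5.666
Denominator: 1 + 0.14×11 + 0.11×51 + 0.098×16 + 0.097×21 = 11.76
R = 5.666/11.76 = 0.482 kJ/s

0.48 kJ/s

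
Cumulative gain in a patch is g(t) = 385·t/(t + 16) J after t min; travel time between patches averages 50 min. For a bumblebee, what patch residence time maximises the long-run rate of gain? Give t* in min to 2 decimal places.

28.28 min

Optimal t* satisfies g'(t*) = g(t*)/(T + t*).
g'(t) = 385·16/(t + 16)². Setting 385·16/(t+16)² = 385t/[(t+16)(50+t)] gives 16(50+t) = t(t+16), so t² = 16×50 = 800.
t* = √800 = 28.28 min.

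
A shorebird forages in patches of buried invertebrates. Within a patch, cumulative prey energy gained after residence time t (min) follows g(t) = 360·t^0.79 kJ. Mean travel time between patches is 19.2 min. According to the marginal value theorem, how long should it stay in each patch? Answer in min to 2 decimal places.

72.23 min

Optimal t* satisfies g'(t*) = g(t*)/(T + t*).
g'(t) = 0.79·360·t^-0.21. Setting 0.79·360·t^-0.21 = 360·t^0.79/(19.2+t) gives 0.79(19.2+t) = t, so 0.21·t = 0.79×19.2.
t* = 0.79×19.2/0.21 = 72.23 min.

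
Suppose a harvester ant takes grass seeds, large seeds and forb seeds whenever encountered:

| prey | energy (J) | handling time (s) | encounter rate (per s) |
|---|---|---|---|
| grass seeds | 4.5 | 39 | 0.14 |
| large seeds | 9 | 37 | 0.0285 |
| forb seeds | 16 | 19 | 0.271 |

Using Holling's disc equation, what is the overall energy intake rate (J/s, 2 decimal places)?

R = (0.14×4.5 + 0.0285×9 + 0.271×16) / (1 + 0.14×39 + 0.0285×37 + 0.271×19) = 5.223/12.66 = 0.4124 J/s.

0.41 J/s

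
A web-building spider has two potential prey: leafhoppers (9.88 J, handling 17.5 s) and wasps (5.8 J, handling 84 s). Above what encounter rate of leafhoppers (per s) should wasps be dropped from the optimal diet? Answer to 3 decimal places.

The zero-one rule: include wasps iff E₂/h₂ > λE₁/(1+λh₁). Equality gives the switch point.
λE₁h₂ = E₂ + λE₂h₁ ⇒ λ = E₂/(E₁h₂ − E₂h₁) = 5.8/(829.9 − 101.5) = 0.007962 per s.

0.008 per s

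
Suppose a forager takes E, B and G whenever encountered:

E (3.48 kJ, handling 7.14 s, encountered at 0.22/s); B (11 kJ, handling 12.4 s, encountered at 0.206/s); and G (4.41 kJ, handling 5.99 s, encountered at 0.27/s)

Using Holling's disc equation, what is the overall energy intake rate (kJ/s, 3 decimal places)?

0.626 kJ/s

Energy encountered per unit search time: 0.22×3.48 + 0.206×11 + 0.27×4.41 = 4.222 kJ/s.
Handling time per unit search time: 0.22×7.14 + 0.206×12.4 + 0.27×5.99 = 5.742.
Rate = 4.222/(1 + 5.742) = 0.6262 kJ/s.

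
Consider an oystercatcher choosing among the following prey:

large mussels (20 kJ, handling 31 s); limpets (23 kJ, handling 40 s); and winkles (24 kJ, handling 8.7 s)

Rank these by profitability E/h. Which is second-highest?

large mussels

In descending order of E/h:
winkles: 24/8.7 = 2.76 kJ/s
large mussels: 20/31 = 0.645 kJ/s
limpets: 23/40 = 0.575 kJ/s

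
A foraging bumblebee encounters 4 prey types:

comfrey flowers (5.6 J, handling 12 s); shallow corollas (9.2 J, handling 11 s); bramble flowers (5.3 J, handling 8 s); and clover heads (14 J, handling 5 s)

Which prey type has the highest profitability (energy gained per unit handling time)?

clover heads

Profitability E/h (J/s): comfrey flowers = 5.6/12 = 0.467, shallow corollas = 9.2/11 = 0.836, bramble flowers = 5.3/8 = 0.662, clover heads = 14/5 = 2.8.
Ranked: clover heads > shallow corollas > bramble flowers > comfrey flowers.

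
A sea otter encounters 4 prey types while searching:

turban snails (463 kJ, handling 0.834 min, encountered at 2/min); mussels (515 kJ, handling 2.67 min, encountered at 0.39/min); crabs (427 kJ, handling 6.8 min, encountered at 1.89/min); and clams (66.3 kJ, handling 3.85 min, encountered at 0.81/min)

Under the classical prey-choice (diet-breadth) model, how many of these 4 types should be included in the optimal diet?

1

E/h in descending order: turban snails 555, mussels 193, crabs 62.8, clams 17.2 kJ/min. The optimal diet is the largest prefix of this list for which every included type satisfies E_i/h_i > R on the types above it.
Rate on top 1: 347.1. mussels: 193 < 347.1 → exclude; stop.
Optimal diet: turban snails — 1 of 4 types.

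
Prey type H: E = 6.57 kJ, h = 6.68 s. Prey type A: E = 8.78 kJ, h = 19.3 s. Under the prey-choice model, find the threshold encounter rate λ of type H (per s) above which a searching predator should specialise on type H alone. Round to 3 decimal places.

The zero-one rule: include type A iff E₂/h₂ > λE₁/(1+λh₁). Equality gives the switch point.
λE₁h₂ = E₂ + λE₂h₁ ⇒ λ = E₂/(E₁h₂ − E₂h₁) = 8.78/(126.8 − 58.65) = 0.1288 per s.

0.129 per s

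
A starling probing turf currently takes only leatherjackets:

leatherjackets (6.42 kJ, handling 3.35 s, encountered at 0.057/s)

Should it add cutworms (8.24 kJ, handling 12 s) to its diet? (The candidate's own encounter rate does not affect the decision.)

On leatherjackets alone, R = ΣλE/(1+Σλh) = 0.3659/1.191 = 0.3073 kJ/s.
Profitability of cutworms: 8.24/12 = 0.6867 kJ/s.
0.6867 > 0.3073, so adding cutworms raises the average — include it.

Yes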